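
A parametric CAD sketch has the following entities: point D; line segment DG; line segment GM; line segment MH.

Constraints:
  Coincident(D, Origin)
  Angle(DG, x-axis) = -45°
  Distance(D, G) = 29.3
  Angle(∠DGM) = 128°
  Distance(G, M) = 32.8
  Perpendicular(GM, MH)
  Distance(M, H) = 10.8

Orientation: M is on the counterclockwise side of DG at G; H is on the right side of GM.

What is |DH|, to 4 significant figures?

61.10

∠DGM = 128.0°, so GM runs at -45.0° + (180° − 128.0°) = 7.000° from the x-axis; with |GM| = 32.8, M = G + 32.8·(cos 7.000°, sin 7.000°) = (53.27, -16.72). GM is perpendicular to MH; with |MH| = 10.8 on the right of GM, H = M + 10.8·(0.1219, -0.9925) = (54.59, -27.44). Then |DH| = |H − D| = 61.10.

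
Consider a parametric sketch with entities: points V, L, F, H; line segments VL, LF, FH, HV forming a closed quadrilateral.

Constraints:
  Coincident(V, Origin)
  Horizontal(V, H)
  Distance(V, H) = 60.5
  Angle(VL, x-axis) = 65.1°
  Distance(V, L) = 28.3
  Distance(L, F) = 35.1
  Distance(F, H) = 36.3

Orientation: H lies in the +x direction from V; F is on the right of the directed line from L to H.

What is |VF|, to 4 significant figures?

25.83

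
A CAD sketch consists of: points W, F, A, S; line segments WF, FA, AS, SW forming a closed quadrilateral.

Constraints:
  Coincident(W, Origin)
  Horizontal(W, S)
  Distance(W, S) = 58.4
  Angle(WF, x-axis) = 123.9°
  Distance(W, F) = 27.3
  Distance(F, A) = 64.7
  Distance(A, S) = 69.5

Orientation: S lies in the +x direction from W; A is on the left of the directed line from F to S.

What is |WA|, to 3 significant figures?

73.2

W is at the origin; WS is horizontal with |WS| = 58.4 and S in +x, so S = (58.4, 0). WF runs at 123.9° with |WF| = 27.3, so F = (-15.2, 22.7). A is determined by |FA| = 64.7 and |AS| = 69.5 together: it lies at the intersection of circle(F, 64.7) and circle(S, 69.5). With |FS| = 77.0, the foot of the radical line on FS is 34.3 from F and the perpendicular offset is √(64.7² − 34.3²) = 54.8. Taking the left-of-FS solution: A = (33.7, 65.0).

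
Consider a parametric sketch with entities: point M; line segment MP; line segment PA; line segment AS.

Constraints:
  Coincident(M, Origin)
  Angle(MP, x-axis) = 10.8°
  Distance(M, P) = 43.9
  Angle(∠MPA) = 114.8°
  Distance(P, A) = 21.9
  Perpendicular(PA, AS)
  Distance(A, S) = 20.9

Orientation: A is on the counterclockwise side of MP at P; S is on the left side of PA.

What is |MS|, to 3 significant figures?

44.5

M is at the origin; MP runs at 10.8° with length 43.9, so P = 43.9·(cos 10.8°, sin 10.8°) = (43.1, 8.23). ∠MPA = 114.8°, so PA runs at 10.8° + (180° − 114.8°) = 76.0° from the x-axis; with |PA| = 21.9, A = P + 21.9·(cos 76.0°, sin 76.0°) = (48.4, 29.5). PA is perpendicular to AS; with |AS| = 20.9 on the left of PA, S = A + 20.9·(-0.970, 0.242) = (28.1, 34.5). Then |MS| = |S − M| = 44.5.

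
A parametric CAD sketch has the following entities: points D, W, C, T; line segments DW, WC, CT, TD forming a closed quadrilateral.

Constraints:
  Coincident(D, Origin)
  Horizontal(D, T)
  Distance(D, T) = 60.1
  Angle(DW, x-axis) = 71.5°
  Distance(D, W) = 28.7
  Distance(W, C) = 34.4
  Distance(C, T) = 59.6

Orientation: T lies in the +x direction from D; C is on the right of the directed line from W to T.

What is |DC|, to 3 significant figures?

6.22

D is at the origin; DT is horizontal with |DT| = 60.1 and T in +x, so T = (60.1, 0). DW runs at 71.5° with |DW| = 28.7, so W = (9.11, 27.2). C is determined by |WC| = 34.4 and |CT| = 59.6 together: it lies at the intersection of circle(W, 34.4) and circle(T, 59.6). With |WT| = 57.8, the foot of the radical line on WT is 8.41 from W and the perpendicular offset is √(34.4² − 8.41²) = 33.4. Taking the right-of-WT solution: C = (0.820, -6.17).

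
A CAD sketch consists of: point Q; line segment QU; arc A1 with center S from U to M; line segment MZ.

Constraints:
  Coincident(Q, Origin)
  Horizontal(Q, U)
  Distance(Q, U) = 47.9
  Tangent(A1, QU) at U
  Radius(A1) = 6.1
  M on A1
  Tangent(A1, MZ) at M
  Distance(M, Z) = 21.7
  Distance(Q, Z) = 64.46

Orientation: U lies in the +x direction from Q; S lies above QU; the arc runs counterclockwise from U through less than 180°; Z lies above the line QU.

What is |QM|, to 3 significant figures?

54.0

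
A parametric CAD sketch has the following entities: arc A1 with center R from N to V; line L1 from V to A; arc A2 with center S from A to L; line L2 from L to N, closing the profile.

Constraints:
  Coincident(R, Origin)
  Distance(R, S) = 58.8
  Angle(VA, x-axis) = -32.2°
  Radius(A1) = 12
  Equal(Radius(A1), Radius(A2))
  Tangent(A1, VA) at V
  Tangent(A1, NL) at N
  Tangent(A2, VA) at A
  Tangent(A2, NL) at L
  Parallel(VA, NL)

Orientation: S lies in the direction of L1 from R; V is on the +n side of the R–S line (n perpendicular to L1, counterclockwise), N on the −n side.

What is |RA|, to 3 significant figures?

60.0

Tangency of A1 to both parallel lines with radius 12.0 puts V and N at R ± 12.0·n: V = (6.39, 10.2), N = (-6.39, -10.2). Equal radii place A and L the same way about S: A = S + 12.0·n = (56.2, -21.2), L = S − 12.0·n = (43.4, -41.5). Then |RA| = |A − R| = 60.0.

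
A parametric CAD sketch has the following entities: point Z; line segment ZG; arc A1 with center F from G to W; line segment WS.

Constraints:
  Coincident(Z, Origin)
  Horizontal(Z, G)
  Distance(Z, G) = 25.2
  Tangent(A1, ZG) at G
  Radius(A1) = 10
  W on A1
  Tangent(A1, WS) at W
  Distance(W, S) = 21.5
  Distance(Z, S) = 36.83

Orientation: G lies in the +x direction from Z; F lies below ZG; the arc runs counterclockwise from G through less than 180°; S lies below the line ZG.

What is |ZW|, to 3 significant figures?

18.8

Checks: |FW| = 10.00 ✓; ∠(FW, WS) = 90.00° ✓; |WS| = 21.50 ✓; |ZS| = 36.83 ✓.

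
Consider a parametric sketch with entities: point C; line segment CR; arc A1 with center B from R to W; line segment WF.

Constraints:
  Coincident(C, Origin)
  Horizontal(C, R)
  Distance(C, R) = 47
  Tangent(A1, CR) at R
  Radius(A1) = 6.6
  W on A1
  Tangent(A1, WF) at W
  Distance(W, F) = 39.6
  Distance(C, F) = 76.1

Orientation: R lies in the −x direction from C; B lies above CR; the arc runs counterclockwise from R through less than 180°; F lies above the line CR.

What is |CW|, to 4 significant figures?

42.60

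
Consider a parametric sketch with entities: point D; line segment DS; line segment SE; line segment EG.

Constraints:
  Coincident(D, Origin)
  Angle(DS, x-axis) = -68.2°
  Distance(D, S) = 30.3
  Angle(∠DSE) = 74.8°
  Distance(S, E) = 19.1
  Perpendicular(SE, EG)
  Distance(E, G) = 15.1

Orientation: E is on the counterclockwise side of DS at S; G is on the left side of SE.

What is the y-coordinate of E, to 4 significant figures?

-16.64

D is at the origin; DS runs at -68.2° with length 30.3, so S = 30.3·(cos -68.2°, sin -68.2°) = (11.25, -28.13). ∠DSE = 74.8°, so SE runs at -68.2° + (180° − 74.8°) = 37.00° from the x-axis; with |SE| = 19.1, E = S + 19.1·(cos 37.00°, sin 37.00°) = (26.51, -16.64). So E.y = -16.64.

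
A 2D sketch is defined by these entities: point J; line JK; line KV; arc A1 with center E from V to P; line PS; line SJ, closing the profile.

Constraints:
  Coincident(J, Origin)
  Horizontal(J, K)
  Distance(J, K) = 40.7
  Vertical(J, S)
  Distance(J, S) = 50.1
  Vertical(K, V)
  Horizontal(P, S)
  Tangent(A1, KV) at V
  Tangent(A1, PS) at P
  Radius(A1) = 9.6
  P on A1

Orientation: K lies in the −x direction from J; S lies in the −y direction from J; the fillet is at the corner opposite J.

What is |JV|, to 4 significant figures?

57.42

J is at the origin; JK is horizontal with |JK| = 40.7 and K on the −x side, so K = (-40.70, 0.000). JS is vertical with |JS| = 50.1 and S on the −y side, so S = (0.000, -50.10). The virtual corner opposite J is at (-40.70, -50.10). The tangent condition forces EV to be normal to KV and the tangent condition forces EP to be normal to PS, with radius 9.6, so the center E sits 9.6 in from both sides at E = (-31.10, -40.50). That places the tangent points at V = (-40.70, -40.50) on KV and P = (-31.10, -50.10) on PS. Then |JV| = |V − J| = 57.42.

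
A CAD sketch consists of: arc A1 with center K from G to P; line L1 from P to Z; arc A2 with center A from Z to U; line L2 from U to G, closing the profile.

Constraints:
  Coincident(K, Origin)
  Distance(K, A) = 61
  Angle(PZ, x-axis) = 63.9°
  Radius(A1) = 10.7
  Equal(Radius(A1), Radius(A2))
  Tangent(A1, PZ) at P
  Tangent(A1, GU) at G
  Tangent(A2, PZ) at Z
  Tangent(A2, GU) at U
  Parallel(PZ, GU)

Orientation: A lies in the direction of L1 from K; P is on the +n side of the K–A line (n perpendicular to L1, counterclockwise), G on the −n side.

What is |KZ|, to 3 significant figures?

61.9

The slot axis is L1's direction at 63.9°, so u = (cos 63.9°, sin 63.9°) = (0.440, 0.898) and n = (−sin 63.9°, cos 63.9°) = (-0.898, 0.440). K is at the origin and A lies 61.0 along u from K, so A = 61.0·u = (26.8, 54.8). Tangency of A1 to both parallel lines with radius 10.7 puts P and G at K ± 10.7·n: P = (-9.61, 4.71), G = (9.61, -4.71). Equal radii place Z and U the same way about A: Z = A + 10.7·n = (17.2, 59.5), U = A − 10.7·n = (36.4, 50.1). Then |KZ| = |Z − K| = 61.9.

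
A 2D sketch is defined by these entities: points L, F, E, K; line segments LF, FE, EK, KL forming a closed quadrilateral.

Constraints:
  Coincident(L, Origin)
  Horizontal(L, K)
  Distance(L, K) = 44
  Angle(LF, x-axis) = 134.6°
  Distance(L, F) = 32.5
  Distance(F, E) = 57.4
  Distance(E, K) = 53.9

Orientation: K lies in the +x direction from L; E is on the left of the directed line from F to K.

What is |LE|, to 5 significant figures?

58.019

Checks: |FE| = 57.40 ✓; |EK| = 53.90 ✓.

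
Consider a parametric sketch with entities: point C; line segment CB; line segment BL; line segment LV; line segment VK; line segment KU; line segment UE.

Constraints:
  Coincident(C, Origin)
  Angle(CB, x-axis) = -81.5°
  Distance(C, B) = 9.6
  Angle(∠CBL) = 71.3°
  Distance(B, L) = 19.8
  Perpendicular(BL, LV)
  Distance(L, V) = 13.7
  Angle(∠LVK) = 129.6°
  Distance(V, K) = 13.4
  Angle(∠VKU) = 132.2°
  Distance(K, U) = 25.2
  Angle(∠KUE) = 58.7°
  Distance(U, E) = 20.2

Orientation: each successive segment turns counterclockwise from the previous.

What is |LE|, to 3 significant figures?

22.6

∠VKU = 132.2° gives KU at -145° from the x-axis; with |KU| = 25.2, U = (-20.9, 0.0206). ∠KUE = 58.7° gives UE at -23.3° from the x-axis; with |UE| = 20.2, E = (-2.31, -7.97). Then |LE| = |E − L| = 22.6.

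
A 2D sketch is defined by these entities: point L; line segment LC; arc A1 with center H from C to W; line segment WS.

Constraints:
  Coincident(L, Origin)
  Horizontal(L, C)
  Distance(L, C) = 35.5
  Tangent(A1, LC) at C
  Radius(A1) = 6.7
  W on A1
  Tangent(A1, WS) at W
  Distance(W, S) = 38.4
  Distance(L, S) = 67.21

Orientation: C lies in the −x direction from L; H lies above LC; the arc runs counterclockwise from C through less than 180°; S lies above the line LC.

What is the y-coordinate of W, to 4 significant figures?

10.65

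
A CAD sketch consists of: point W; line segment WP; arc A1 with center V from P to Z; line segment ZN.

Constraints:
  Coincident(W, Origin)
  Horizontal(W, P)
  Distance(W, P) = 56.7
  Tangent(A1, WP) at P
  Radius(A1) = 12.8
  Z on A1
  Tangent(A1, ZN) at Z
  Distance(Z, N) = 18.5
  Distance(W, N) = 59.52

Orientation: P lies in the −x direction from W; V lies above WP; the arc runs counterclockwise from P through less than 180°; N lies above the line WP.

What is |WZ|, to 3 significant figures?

47.1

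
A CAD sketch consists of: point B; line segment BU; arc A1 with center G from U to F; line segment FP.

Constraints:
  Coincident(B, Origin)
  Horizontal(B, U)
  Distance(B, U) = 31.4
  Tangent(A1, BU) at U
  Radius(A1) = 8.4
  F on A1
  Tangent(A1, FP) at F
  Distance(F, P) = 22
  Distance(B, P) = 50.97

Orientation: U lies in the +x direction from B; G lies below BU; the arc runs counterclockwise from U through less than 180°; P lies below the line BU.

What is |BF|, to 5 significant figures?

29.371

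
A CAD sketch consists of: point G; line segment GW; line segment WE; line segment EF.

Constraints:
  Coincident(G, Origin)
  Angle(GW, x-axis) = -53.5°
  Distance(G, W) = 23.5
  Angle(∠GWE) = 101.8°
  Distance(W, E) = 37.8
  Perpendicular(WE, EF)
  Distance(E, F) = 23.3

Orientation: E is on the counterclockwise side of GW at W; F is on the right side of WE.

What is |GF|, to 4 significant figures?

62.92

∠GWE = 101.8°, so WE runs at -53.5° + (180° − 101.8°) = 24.70° from the x-axis; with |WE| = 37.8, E = W + 37.8·(cos 24.70°, sin 24.70°) = (48.32, -3.095). WE ⟂ EF; with |EF| = 23.3 on the right of WE, F = E + 23.3·(0.4179, -0.9085) = (58.06, -24.26). Then |GF| = |F − G| = 62.92.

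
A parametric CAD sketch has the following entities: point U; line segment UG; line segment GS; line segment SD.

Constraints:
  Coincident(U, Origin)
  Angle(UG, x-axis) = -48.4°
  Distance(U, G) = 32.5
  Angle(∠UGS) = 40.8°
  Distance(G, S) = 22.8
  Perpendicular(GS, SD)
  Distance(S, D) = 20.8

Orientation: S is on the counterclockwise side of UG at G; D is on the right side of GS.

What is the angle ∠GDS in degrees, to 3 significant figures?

47.6°

U is at the origin; UG runs at -48.4° with length 32.5, so G = 32.5·(cos -48.4°, sin -48.4°) = (21.6, -24.3). ∠UGS = 40.8°, so GS runs at -48.4° + (180° − 40.8°) = 90.8° from the x-axis; with |GS| = 22.8, S = G + 22.8·(cos 90.8°, sin 90.8°) = (21.3, -1.51). GS is perpendicular to SD; with |SD| = 20.8 on the right of GS, D = S + 20.8·(1.00, 0.0140) = (42.1, -1.22). Then cos ∠GDS = DG·DS / (|DG||DS|), giving 47.6°.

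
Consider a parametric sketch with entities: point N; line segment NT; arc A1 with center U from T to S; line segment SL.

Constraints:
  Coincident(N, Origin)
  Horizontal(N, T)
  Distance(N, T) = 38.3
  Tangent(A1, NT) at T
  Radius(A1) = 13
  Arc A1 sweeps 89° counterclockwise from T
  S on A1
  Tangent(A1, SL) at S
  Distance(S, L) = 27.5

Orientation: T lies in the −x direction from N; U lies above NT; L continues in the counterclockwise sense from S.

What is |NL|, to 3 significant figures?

47.3

N is at the origin; N and T share the same y with |NT| = 38.3 and T on the −x side, so T = (-38.3, 0.00). A1 meets NT tangentially, so UT is at right angles to NT, so U = T + (0, 13) = (-38.3, 13.0). On A1, T sits at bearing -90° from U; an 89° counterclockwise sweep puts S at bearing -1°, so S = U + 13.0·(cos -1°, sin -1°) = (-25.3, 12.8). A1 meets SL tangentially, so US is at right angles to SL, so SL runs along (−sin -1°, cos -1°); with |SL| = 27.5, L = (-24.8, 40.3). Then |NL| = |L − N| = 47.3.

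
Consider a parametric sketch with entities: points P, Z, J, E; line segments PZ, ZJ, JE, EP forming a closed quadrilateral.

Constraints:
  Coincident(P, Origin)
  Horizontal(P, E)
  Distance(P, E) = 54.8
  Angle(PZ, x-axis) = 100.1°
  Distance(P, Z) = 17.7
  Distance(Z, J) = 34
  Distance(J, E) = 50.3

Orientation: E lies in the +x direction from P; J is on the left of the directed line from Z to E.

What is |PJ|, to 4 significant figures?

45.40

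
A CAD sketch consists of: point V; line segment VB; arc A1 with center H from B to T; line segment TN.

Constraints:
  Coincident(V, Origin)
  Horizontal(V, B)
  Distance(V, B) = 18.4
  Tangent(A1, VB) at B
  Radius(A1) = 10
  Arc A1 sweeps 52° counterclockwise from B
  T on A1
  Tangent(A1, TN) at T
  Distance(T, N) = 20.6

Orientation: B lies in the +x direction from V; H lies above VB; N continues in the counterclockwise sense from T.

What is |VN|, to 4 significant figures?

43.83

V is at the origin; V and B share the same y with |VB| = 18.4 and B on the +x side, so B = (18.40, 0.000). A1 meets VB tangentially, so HB is at right angles to VB, so H = B + (0, 10) = (18.40, 10.00). On A1, B sits at bearing -90° from H; a 52° counterclockwise sweep puts T at bearing -38°, so T = H + 10.0·(cos -38°, sin -38°) = (26.28, 3.843). Tangency of A1 to TN means the radius HT is perpendicular to TN, so TN runs along (−sin -38°, cos -38°); with |TN| = 20.6, N = (38.96, 20.08). Then |VN| = |N − V| = 43.83.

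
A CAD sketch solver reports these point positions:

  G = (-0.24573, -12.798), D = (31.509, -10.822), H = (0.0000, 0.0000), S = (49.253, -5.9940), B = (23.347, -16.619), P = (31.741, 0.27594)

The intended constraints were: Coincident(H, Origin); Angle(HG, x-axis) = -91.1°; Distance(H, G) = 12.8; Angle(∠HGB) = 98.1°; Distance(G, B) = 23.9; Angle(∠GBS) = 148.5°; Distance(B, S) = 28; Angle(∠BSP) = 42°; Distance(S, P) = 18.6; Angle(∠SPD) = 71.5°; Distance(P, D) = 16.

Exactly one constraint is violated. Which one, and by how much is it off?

Distance(P, D) = 16 — off by 4.90.

H = (0.00, 0.00) ✓; HG at -91.10° ✓; |HG| = 12.80 ✓; ∠HGB = 98.10° ✓; |GB| = 23.90 ✓; ∠GBS = 148.5° ✓; |BS| = 28.00 ✓; ∠BSP = 42.00° ✓; |SP| = 18.60 ✓; ∠SPD = 71.50° ✓; |PD| = 11.10 ✗.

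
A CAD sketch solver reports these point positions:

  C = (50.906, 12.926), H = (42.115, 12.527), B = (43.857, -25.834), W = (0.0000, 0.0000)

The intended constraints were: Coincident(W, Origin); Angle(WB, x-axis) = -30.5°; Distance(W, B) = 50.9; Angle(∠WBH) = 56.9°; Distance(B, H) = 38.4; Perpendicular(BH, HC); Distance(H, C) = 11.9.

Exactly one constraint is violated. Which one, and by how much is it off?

Distance(H, C) = 11.9 — off by 3.10.

W = (0.00, 0.00) ✓; WB at -30.50° ✓; |WB| = 50.90 ✓; ∠WBH = 56.90° ✓; |BH| = 38.40 ✓; ∠(BH, HC) = 90.00° ✓; |HC| = 8.800 ✗.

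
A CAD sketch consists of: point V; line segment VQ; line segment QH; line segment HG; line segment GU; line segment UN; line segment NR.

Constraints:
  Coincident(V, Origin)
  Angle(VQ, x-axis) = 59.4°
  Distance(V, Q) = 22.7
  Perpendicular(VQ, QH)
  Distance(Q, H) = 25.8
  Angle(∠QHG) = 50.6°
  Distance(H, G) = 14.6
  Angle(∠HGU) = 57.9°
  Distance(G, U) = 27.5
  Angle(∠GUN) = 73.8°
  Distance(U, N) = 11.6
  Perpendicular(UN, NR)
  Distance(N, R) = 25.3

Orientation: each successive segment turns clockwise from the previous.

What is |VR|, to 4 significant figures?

24.03

∠GUN = 73.8° gives UN at -28.30° from the x-axis; with |UN| = 11.6, N = (36.02, 22.80). UN is perpendicular to NR, so NR runs at -118.3°; with |NR| = 25.3, R = (24.03, 0.5256). Then |VR| = |R − V| = 24.03.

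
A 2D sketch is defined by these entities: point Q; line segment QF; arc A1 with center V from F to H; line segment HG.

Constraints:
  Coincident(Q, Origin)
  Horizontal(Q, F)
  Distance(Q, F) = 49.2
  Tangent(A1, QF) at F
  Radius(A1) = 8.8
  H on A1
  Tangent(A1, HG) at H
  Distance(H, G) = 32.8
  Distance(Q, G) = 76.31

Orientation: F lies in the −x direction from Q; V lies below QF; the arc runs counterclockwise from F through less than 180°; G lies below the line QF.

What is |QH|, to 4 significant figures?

58.09

Checks: Q.y = 0.00, F.y = 0.00 ✓; |VH| = 8.800 ✓; ∠(VH, HG) = 90.00° ✓; |HG| = 32.80 ✓; |QG| = 76.31 ✓.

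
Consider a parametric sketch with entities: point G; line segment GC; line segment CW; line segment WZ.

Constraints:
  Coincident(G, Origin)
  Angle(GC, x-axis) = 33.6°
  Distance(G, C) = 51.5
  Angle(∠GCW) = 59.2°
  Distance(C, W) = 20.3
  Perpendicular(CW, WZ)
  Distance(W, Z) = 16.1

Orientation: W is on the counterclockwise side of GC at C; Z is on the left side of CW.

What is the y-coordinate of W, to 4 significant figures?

37.27

G is at the origin; GC runs at 33.6° with length 51.5, so C = 51.5·(cos 33.6°, sin 33.6°) = (42.90, 28.50). ∠GCW = 59.2°, so CW runs at 33.6° + (180° − 59.2°) = 154.4° from the x-axis; with |CW| = 20.3, W = C + 20.3·(cos 154.4°, sin 154.4°) = (24.59, 37.27). So W.y = 37.27.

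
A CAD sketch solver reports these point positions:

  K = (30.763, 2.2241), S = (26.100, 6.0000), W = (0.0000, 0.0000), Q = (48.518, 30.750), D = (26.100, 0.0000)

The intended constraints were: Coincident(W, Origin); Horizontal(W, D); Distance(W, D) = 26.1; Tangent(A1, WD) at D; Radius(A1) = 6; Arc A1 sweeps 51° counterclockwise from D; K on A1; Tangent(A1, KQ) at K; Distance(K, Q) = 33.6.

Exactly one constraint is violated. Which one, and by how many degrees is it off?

Tangent(A1, KQ) at K — off by 7.10°.

W = (0.00, 0.00) ✓; W.y = 0.00, D.y = 0.00 ✓; |WD| = 26.10 ✓; ∠(SD, DW) = 90.00° ✓; |SD| = 6.000 ✓; bearing(S→K) − bearing(S→D) = 51.00° ✓; |SK| = 6.000 ✓; ∠(SK, KQ) = 82.90° ✗; |KQ| = 33.60 ✓.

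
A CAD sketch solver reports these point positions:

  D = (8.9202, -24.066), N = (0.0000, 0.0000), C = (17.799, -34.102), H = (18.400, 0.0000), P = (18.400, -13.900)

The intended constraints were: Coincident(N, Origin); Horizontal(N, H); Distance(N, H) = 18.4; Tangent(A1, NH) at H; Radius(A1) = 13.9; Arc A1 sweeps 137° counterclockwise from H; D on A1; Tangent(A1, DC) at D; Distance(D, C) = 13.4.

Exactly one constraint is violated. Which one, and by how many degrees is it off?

Tangent(A1, DC) at D — off by 5.50°.

N = (0.00, 0.00) ✓; N.y = 0.00, H.y = 0.00 ✓; |NH| = 18.40 ✓; ∠(PH, HN) = 90.00° ✓; |PH| = 13.90 ✓; bearing(P→D) − bearing(P→H) = 137.0° ✓; |PD| = 13.90 ✓; ∠(PD, DC) = 95.50° ✗; |DC| = 13.40 ✓.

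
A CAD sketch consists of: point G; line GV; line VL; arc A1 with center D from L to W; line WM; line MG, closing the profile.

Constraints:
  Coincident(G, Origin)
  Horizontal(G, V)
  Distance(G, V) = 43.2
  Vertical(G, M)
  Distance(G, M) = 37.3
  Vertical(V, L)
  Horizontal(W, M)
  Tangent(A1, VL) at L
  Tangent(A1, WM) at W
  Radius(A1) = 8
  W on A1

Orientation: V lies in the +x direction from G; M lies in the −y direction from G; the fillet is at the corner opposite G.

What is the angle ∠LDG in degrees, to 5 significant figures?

140.23°

G is at the origin; GV is horizontal with |GV| = 43.2 and V on the +x side, so V = (43.200, 0.0000). G and M share the same x with |GM| = 37.3 and M on the −y side, so M = (0.0000, -37.300). The virtual corner opposite G is at (43.200, -37.300). A1 meets VL tangentially, so DL is at right angles to VL and the tangent condition forces DW to be normal to WM, with radius 8.0, so the center D sits 8.0 in from both sides at D = (35.200, -29.300). That places the tangent points at L = (43.200, -29.300) on VL and W = (35.200, -37.300) on WM. Then cos ∠LDG = DL·DG / (|DL||DG|), giving 140.23°.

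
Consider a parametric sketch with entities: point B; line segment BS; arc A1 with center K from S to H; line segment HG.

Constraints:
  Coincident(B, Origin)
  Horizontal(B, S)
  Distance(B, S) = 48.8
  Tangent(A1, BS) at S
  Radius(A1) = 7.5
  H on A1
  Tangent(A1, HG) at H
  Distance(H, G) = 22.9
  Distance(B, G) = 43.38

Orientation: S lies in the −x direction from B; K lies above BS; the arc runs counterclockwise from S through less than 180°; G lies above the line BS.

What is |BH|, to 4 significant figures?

42.02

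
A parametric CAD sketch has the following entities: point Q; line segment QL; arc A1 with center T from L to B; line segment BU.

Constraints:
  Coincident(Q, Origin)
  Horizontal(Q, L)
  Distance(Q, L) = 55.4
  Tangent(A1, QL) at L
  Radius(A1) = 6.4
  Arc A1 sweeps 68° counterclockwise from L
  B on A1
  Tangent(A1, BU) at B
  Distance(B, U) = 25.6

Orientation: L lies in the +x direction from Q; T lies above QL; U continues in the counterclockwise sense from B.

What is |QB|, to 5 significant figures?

61.464

The tangent condition forces TL to be normal to QL, so T = L + (0, 6.4) = (55.400, 6.4000). On A1, L sits at bearing -90° from T; a 68° counterclockwise sweep puts B at bearing -22°, so B = T + 6.4·(cos -22°, sin -22°) = (61.334, 4.0025). Then |QB| = |B − Q| = 61.464.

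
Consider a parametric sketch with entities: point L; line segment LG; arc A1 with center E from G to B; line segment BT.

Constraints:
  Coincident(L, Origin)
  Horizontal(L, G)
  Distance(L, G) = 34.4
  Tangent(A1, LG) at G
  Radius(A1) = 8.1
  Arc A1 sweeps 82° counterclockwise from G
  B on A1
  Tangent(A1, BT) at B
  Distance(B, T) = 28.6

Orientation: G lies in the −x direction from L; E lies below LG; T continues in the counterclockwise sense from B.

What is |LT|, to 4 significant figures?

58.30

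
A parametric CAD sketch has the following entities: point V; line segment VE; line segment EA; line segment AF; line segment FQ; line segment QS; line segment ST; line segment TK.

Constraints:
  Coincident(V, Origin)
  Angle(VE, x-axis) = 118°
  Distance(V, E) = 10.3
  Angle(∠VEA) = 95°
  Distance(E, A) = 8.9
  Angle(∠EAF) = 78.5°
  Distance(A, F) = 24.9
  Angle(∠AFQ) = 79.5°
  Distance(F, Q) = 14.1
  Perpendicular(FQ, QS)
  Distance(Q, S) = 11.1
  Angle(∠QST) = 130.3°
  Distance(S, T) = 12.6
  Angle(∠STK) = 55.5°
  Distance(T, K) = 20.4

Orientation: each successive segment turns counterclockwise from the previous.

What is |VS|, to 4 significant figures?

4.326

V is at the origin; VE runs at 118.0° with length 10.3, so E = (-4.836, 9.094). ∠VEA = 95.0° gives EA at -157.0° from the x-axis; with |EA| = 8.9, A = (-13.03, 5.617). ∠EAF = 78.5° gives AF at -55.50° from the x-axis; with |AF| = 24.9, F = (1.075, -14.90). ∠AFQ = 79.5° gives FQ at 45.00° from the x-axis; with |FQ| = 14.1, Q = (11.05, -4.934). FQ ⟂ QS, so QS runs at 135.0°; with |QS| = 11.1, S = (3.197, 2.915). Then |VS| = |S − V| = 4.326.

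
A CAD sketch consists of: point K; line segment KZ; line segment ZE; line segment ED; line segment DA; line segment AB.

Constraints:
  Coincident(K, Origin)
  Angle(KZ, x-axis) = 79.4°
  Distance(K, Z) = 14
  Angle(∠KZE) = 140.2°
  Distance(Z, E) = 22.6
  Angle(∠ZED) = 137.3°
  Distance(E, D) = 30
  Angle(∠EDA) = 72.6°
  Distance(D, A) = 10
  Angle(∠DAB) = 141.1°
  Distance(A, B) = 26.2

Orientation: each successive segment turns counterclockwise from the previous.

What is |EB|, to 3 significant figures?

24.6

∠EDA = 72.6° gives DA at -90.7° from the x-axis; with |DA| = 10.0, A = (-37.1, 32.8). ∠DAB = 141.1° gives AB at -51.8° from the x-axis; with |AB| = 26.2, B = (-20.9, 12.2). Then |EB| = |B − E| = 24.6.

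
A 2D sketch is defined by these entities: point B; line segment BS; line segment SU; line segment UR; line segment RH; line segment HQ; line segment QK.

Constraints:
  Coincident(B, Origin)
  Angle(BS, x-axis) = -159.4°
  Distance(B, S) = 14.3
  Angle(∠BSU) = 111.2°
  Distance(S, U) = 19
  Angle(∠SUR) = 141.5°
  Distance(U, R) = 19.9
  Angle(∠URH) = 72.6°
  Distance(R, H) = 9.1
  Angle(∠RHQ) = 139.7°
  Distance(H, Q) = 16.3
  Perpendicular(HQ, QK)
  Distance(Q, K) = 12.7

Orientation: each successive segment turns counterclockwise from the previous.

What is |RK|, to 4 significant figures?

24.22

B is at the origin; BS runs at -159.4° with length 14.3, so S = (-13.39, -5.031). ∠BSU = 111.2° gives SU at -90.60° from the x-axis; with |SU| = 19.0, U = (-13.58, -24.03). ∠SUR = 141.5° gives UR at -52.10° from the x-axis; with |UR| = 19.9, R = (-1.360, -39.73). ∠URH = 72.6° gives RH at 55.30° from the x-axis; with |RH| = 9.1, H = (3.820, -32.25). ∠RHQ = 139.7° gives HQ at 95.60° from the x-axis; with |HQ| = 16.3, Q = (2.230, -16.03). The perpendicularity gives QK at right angles to HQ, so QK runs at -174.4°; with |QK| = 12.7, K = (-10.41, -17.27). Then |RK| = |K − R| = 24.22.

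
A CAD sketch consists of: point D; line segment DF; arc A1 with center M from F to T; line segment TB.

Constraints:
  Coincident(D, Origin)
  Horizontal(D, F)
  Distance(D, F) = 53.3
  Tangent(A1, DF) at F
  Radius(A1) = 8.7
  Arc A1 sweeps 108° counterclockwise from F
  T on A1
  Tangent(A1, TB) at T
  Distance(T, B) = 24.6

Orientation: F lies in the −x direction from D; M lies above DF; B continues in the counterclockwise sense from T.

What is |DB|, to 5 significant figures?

63.084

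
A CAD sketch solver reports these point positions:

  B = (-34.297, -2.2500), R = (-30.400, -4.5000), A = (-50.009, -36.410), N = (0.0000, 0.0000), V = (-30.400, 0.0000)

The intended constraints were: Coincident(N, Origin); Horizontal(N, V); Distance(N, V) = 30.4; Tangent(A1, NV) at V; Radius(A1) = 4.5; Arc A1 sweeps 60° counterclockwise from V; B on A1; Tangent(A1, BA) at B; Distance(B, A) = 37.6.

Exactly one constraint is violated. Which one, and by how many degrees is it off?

Tangent(A1, BA) at B — off by 5.30°.

N = (0.00, 0.00) ✓; N.y = 0.00, V.y = 0.00 ✓; |NV| = 30.40 ✓; ∠(RV, VN) = 90.00° ✓; |RV| = 4.500 ✓; bearing(R→B) − bearing(R→V) = 60.00° ✓; |RB| = 4.500 ✓; ∠(RB, BA) = 84.70° ✗; |BA| = 37.60 ✓.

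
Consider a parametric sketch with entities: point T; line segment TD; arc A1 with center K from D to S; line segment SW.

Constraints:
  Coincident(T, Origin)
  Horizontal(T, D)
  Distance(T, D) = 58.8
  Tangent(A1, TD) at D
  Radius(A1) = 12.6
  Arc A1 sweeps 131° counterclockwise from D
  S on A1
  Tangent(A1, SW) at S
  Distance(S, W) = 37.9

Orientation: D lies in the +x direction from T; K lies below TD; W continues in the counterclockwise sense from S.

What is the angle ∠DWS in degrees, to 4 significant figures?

23.76°

On A1, D sits at bearing 90° from K; a 131° counterclockwise sweep puts S at bearing 221°, so S = K + 12.6·(cos 221°, sin 221°) = (49.29, -20.87). The tangent condition forces KS to be normal to SW, so SW runs along (−sin 221°, cos 221°); with |SW| = 37.9, W = (74.16, -49.47). Then cos ∠DWS = WD·WS / (|WD||WS|), giving 23.76°.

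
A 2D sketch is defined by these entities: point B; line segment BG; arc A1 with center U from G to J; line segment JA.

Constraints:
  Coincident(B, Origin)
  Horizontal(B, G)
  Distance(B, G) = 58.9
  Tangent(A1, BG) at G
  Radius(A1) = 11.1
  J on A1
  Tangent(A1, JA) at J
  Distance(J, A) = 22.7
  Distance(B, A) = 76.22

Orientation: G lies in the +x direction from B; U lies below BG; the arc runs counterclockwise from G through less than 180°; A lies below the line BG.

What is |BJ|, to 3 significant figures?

54.8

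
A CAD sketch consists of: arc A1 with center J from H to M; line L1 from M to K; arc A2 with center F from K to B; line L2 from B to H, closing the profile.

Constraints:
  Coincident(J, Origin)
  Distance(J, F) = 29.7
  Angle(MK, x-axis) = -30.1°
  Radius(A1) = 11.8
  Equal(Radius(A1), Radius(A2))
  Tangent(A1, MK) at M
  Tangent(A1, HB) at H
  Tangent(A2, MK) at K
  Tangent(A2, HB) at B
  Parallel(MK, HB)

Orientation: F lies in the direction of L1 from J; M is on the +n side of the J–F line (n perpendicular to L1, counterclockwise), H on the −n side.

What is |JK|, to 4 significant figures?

31.96

Tangency of A1 to both parallel lines with radius 11.8 puts M and H at J ± 11.8·n: M = (5.918, 10.21), H = (-5.918, -10.21). Equal radii place K and B the same way about F: K = F + 11.8·n = (31.61, -4.686), B = F − 11.8·n = (19.78, -25.10). Then |JK| = |K − J| = 31.96.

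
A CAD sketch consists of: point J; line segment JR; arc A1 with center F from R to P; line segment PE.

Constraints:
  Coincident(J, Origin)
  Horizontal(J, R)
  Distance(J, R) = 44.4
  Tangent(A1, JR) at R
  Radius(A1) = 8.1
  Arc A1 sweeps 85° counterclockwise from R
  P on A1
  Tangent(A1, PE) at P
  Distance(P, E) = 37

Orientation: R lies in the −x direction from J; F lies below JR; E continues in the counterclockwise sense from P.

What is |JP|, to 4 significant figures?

52.99

J is at the origin; JR is horizontal with |JR| = 44.4 and R on the −x side, so R = (-44.40, 0.000). A1 meets JR tangentially, so FR is at right angles to JR, so F = R + (0, -8.1) = (-44.40, -8.100). On A1, R sits at bearing 90° from F; an 85° counterclockwise sweep puts P at bearing 175°, so P = F + 8.1·(cos 175°, sin 175°) = (-52.47, -7.394). Then |JP| = |P − J| = 52.99.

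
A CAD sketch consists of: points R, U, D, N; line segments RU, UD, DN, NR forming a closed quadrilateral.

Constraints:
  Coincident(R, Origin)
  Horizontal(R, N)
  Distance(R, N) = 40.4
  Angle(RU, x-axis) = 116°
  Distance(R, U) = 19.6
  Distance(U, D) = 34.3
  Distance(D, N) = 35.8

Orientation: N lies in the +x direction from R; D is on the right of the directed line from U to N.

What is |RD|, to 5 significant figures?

14.708

R is at the origin; R and N share the same y with |RN| = 40.4 and N in +x, so N = (40.4, 0). RU runs at 116.0° with |RU| = 19.6, so U = (-8.5921, 17.616). D is determined by |UD| = 34.3 and |DN| = 35.8 together: it lies at the intersection of circle(U, 34.3) and circle(N, 35.8). With |UN| = 52.063, the foot of the radical line on UN is 25.022 from U and the perpendicular offset is √(34.3² − 25.022²) = 23.461. Taking the right-of-UN solution: D = (7.0154, -12.927).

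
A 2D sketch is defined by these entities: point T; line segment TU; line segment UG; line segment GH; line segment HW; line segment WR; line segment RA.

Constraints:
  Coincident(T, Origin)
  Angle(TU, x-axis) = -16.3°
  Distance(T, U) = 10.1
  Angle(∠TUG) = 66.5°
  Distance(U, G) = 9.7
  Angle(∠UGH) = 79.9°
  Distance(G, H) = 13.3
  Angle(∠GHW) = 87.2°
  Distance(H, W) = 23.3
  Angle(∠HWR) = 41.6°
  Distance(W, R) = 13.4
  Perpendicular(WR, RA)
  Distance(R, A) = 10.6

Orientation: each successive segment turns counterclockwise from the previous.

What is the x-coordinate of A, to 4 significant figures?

-1.164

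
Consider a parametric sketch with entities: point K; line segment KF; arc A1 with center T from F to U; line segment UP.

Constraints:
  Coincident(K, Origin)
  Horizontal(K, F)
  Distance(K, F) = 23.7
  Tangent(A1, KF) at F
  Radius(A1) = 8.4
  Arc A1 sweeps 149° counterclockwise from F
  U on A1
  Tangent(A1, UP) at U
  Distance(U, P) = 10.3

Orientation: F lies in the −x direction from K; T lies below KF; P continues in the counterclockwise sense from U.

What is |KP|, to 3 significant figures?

28.4

K is at the origin; K and F share the same y with |KF| = 23.7 and F on the −x side, so F = (-23.7, 0.00). The tangent condition forces TF to be normal to KF, so T = F + (0, -8.4) = (-23.7, -8.40). On A1, F sits at bearing 90° from T; a 149° counterclockwise sweep puts U at bearing 239°, so U = T + 8.4·(cos 239°, sin 239°) = (-28.0, -15.6). The tangent condition forces TU to be normal to UP, so UP runs along (−sin 239°, cos 239°); with |UP| = 10.3, P = (-19.2, -20.9). Then |KP| = |P − K| = 28.4.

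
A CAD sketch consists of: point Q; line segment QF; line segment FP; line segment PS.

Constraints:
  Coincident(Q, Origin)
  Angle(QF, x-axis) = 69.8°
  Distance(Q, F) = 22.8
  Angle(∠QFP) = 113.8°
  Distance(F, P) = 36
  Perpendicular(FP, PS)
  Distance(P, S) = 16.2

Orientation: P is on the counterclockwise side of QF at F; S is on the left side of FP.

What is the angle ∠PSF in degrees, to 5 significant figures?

65.772°

∠QFP = 113.8°, so FP runs at 69.8° + (180° − 113.8°) = 136.00° from the x-axis; with |FP| = 36.0, P = F + 36.0·(cos 136.00°, sin 136.00°) = (-18.023, 46.405). FP is perpendicular to PS; with |PS| = 16.2 on the left of FP, S = P + 16.2·(-0.69466, -0.71934) = (-29.277, 34.752). Then cos ∠PSF = SP·SF / (|SP||SF|), giving 65.772°.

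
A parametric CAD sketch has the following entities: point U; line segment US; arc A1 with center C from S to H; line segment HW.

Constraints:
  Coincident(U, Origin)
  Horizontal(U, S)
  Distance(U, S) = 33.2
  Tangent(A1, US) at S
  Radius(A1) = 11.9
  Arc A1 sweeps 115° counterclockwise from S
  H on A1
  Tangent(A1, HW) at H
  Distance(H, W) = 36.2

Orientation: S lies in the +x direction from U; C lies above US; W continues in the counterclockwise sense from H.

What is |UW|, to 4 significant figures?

57.42

U is at the origin; US is horizontal with |US| = 33.2 and S on the +x side, so S = (33.20, 0.000). A1 meets US tangentially, so CS is at right angles to US, so C = S + (0, 11.9) = (33.20, 11.90). On A1, S sits at bearing -90° from C; a 115° counterclockwise sweep puts H at bearing 25°, so H = C + 11.9·(cos 25°, sin 25°) = (43.99, 16.93). Tangency of A1 to HW means the radius CH is perpendicular to HW, so HW runs along (−sin 25°, cos 25°); with |HW| = 36.2, W = (28.69, 49.74). Then |UW| = |W − U| = 57.42.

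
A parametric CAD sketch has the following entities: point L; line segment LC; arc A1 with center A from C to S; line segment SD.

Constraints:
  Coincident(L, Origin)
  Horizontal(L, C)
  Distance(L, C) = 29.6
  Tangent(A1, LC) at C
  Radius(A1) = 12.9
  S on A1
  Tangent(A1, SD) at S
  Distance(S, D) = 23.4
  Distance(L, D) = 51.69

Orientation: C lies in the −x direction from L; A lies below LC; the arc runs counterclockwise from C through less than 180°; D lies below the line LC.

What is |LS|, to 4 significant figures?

45.17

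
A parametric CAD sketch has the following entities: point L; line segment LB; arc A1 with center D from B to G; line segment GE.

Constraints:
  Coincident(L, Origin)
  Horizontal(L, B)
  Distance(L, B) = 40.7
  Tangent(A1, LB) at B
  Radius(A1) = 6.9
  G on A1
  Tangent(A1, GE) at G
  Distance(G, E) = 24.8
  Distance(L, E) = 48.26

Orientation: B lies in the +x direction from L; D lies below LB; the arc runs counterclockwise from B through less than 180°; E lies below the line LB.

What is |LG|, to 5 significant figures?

34.645

Checks: |DG| = 6.900 ✓; ∠(DG, GE) = 90.00° ✓; |GE| = 24.80 ✓; |LE| = 48.26 ✓.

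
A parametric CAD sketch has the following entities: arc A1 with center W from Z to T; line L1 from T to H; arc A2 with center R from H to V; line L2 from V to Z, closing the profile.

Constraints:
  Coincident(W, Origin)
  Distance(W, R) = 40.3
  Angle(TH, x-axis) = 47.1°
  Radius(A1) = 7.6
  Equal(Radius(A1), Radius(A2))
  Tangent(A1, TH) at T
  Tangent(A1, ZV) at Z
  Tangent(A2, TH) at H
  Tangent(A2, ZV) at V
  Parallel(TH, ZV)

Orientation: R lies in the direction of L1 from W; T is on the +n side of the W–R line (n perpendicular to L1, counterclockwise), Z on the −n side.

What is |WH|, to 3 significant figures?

41.0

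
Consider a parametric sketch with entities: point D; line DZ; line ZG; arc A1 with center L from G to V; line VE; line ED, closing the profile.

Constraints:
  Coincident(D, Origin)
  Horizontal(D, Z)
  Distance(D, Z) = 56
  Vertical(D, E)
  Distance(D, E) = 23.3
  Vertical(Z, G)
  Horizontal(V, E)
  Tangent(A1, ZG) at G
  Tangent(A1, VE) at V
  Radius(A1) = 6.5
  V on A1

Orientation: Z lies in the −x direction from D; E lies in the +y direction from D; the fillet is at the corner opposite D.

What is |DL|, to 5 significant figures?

52.273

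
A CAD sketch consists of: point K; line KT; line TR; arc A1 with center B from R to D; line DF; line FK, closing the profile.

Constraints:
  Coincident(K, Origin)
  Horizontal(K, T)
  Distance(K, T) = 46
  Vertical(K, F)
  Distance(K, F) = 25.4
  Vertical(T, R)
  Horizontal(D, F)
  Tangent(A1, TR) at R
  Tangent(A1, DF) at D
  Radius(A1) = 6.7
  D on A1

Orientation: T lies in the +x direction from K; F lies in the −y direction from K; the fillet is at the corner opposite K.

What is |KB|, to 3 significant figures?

43.5

K is at the origin; KT is horizontal with |KT| = 46.0 and T on the +x side, so T = (46.0, 0.00). KF is vertical with |KF| = 25.4 and F on the −y side, so F = (0.00, -25.4). The virtual corner opposite K is at (46.0, -25.4). Tangency of A1 to TR means the radius BR is perpendicular to TR and A1 meets DF tangentially, so BD is at right angles to DF, with radius 6.7, so the center B sits 6.7 in from both sides at B = (39.3, -18.7). Then |KB| = |B − K| = 43.5.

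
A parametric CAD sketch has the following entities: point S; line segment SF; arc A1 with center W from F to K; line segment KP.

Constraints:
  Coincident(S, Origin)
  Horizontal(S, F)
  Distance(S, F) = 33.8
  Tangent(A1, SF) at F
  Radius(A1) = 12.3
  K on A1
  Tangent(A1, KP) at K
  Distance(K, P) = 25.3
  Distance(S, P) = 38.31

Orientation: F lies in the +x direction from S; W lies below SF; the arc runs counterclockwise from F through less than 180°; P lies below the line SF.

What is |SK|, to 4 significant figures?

23.86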